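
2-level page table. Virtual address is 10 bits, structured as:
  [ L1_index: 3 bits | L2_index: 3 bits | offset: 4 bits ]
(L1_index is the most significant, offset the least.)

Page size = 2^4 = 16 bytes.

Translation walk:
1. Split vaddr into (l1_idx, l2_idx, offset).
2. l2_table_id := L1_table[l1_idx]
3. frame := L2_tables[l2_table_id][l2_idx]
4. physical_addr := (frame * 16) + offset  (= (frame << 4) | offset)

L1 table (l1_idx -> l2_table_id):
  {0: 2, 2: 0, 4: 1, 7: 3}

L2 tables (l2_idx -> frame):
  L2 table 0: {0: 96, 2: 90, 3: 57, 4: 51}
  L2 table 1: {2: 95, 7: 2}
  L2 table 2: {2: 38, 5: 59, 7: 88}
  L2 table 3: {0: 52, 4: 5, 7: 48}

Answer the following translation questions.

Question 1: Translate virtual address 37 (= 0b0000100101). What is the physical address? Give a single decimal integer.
Answer: 613

Derivation:
vaddr = 37 = 0b0000100101
Split: l1_idx=0, l2_idx=2, offset=5
L1[0] = 2
L2[2][2] = 38
paddr = 38 * 16 + 5 = 613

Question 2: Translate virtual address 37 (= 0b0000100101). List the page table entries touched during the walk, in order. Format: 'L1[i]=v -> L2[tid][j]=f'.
Answer: L1[0]=2 -> L2[2][2]=38

Derivation:
vaddr = 37 = 0b0000100101
Split: l1_idx=0, l2_idx=2, offset=5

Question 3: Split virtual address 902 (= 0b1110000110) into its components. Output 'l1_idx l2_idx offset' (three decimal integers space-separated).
vaddr = 902 = 0b1110000110
  top 3 bits -> l1_idx = 7
  next 3 bits -> l2_idx = 0
  bottom 4 bits -> offset = 6

Answer: 7 0 6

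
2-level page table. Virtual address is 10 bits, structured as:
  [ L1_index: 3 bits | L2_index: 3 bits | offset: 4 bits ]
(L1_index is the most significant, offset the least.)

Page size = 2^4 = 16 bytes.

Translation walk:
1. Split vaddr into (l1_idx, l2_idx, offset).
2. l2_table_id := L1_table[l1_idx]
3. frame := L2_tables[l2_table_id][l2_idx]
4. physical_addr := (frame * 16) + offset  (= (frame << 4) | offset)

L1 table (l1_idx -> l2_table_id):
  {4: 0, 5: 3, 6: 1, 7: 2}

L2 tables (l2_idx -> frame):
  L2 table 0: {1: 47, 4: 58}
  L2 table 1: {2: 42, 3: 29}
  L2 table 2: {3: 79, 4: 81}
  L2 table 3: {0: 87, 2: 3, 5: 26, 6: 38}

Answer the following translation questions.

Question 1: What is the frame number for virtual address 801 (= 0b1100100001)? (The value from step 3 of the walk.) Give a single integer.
vaddr = 801: l1_idx=6, l2_idx=2
L1[6] = 1; L2[1][2] = 42

Answer: 42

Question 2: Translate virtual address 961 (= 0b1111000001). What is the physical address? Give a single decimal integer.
Answer: 1297

Derivation:
vaddr = 961 = 0b1111000001
Split: l1_idx=7, l2_idx=4, offset=1
L1[7] = 2
L2[2][4] = 81
paddr = 81 * 16 + 1 = 1297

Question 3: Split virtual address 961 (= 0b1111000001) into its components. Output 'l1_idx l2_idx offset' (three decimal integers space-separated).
Answer: 7 4 1

Derivation:
vaddr = 961 = 0b1111000001
  top 3 bits -> l1_idx = 7
  next 3 bits -> l2_idx = 4
  bottom 4 bits -> offset = 1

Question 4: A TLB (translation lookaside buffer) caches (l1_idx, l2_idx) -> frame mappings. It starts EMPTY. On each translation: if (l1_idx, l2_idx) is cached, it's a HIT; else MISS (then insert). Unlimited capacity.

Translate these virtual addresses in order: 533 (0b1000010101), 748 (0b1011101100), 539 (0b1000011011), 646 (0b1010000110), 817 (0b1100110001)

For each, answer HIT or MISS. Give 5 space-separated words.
vaddr=533: (4,1) not in TLB -> MISS, insert
vaddr=748: (5,6) not in TLB -> MISS, insert
vaddr=539: (4,1) in TLB -> HIT
vaddr=646: (5,0) not in TLB -> MISS, insert
vaddr=817: (6,3) not in TLB -> MISS, insert

Answer: MISS MISS HIT MISS MISS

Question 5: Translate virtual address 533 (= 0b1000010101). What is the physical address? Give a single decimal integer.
Answer: 757

Derivation:
vaddr = 533 = 0b1000010101
Split: l1_idx=4, l2_idx=1, offset=5
L1[4] = 0
L2[0][1] = 47
paddr = 47 * 16 + 5 = 757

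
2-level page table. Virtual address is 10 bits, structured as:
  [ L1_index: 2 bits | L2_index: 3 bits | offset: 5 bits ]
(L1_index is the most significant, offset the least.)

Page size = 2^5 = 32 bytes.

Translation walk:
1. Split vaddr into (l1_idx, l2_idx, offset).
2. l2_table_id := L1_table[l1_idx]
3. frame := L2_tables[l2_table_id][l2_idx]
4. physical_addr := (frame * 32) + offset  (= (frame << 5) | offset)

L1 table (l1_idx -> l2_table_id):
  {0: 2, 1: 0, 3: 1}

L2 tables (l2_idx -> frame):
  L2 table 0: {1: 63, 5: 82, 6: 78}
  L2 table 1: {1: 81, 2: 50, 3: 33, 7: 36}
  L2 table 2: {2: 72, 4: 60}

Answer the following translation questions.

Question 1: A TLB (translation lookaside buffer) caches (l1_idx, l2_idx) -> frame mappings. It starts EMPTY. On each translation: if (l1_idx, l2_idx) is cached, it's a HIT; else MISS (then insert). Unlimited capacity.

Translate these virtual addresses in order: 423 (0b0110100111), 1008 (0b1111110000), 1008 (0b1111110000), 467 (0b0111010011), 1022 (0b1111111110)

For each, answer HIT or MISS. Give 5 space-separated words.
Answer: MISS MISS HIT MISS HIT

Derivation:
vaddr=423: (1,5) not in TLB -> MISS, insert
vaddr=1008: (3,7) not in TLB -> MISS, insert
vaddr=1008: (3,7) in TLB -> HIT
vaddr=467: (1,6) not in TLB -> MISS, insert
vaddr=1022: (3,7) in TLB -> HIT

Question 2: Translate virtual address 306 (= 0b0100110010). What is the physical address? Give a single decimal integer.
vaddr = 306 = 0b0100110010
Split: l1_idx=1, l2_idx=1, offset=18
L1[1] = 0
L2[0][1] = 63
paddr = 63 * 32 + 18 = 2034

Answer: 2034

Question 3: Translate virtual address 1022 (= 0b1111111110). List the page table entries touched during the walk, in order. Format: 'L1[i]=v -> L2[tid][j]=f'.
Answer: L1[3]=1 -> L2[1][7]=36

Derivation:
vaddr = 1022 = 0b1111111110
Split: l1_idx=3, l2_idx=7, offset=30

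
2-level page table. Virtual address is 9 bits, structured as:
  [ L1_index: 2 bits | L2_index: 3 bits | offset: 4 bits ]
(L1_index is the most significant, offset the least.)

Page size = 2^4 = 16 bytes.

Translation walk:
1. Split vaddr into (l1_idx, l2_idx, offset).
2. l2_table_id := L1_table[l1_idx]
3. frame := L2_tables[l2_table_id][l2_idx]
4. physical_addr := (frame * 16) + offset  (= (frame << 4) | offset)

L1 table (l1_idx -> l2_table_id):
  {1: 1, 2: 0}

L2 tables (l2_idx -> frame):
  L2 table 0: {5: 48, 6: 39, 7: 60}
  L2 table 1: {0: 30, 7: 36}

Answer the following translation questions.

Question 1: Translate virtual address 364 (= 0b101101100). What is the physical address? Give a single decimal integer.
vaddr = 364 = 0b101101100
Split: l1_idx=2, l2_idx=6, offset=12
L1[2] = 0
L2[0][6] = 39
paddr = 39 * 16 + 12 = 636

Answer: 636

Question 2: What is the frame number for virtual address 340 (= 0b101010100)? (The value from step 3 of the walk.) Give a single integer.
vaddr = 340: l1_idx=2, l2_idx=5
L1[2] = 0; L2[0][5] = 48

Answer: 48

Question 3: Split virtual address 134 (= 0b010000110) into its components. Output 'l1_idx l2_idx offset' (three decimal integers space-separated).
vaddr = 134 = 0b010000110
  top 2 bits -> l1_idx = 1
  next 3 bits -> l2_idx = 0
  bottom 4 bits -> offset = 6

Answer: 1 0 6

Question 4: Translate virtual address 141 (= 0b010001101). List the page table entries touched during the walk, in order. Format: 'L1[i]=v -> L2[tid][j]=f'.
Answer: L1[1]=1 -> L2[1][0]=30

Derivation:
vaddr = 141 = 0b010001101
Split: l1_idx=1, l2_idx=0, offset=13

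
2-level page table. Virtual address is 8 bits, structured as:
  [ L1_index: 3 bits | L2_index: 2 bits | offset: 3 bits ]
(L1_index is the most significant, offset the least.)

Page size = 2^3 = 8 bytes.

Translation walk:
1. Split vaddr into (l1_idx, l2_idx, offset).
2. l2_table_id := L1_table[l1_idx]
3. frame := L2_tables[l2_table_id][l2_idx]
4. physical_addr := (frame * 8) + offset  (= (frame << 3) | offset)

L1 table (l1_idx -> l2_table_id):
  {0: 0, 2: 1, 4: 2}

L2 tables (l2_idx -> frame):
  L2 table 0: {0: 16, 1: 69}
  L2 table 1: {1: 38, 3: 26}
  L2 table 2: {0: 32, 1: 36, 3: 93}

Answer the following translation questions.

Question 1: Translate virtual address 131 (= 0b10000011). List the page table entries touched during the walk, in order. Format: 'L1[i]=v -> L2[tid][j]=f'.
Answer: L1[4]=2 -> L2[2][0]=32

Derivation:
vaddr = 131 = 0b10000011
Split: l1_idx=4, l2_idx=0, offset=3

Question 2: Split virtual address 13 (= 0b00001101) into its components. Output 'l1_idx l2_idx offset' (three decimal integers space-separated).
Answer: 0 1 5

Derivation:
vaddr = 13 = 0b00001101
  top 3 bits -> l1_idx = 0
  next 2 bits -> l2_idx = 1
  bottom 3 bits -> offset = 5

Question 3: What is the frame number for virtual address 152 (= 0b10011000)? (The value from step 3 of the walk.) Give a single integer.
Answer: 93

Derivation:
vaddr = 152: l1_idx=4, l2_idx=3
L1[4] = 2; L2[2][3] = 93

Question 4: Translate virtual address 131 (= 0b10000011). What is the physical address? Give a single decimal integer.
Answer: 259

Derivation:
vaddr = 131 = 0b10000011
Split: l1_idx=4, l2_idx=0, offset=3
L1[4] = 2
L2[2][0] = 32
paddr = 32 * 8 + 3 = 259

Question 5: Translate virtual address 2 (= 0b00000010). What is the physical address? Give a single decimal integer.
Answer: 130

Derivation:
vaddr = 2 = 0b00000010
Split: l1_idx=0, l2_idx=0, offset=2
L1[0] = 0
L2[0][0] = 16
paddr = 16 * 8 + 2 = 130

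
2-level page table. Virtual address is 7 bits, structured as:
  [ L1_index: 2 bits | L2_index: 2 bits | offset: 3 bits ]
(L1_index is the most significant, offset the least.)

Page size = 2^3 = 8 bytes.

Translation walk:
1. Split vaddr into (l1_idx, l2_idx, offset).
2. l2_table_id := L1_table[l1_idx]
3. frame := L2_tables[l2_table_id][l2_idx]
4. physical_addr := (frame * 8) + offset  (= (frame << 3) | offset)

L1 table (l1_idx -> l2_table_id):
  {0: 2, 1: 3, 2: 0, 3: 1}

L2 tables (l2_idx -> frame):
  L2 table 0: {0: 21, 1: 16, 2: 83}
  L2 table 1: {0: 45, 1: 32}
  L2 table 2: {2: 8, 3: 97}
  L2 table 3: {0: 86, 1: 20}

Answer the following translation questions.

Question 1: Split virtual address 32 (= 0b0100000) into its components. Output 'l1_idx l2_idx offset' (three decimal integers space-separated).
Answer: 1 0 0

Derivation:
vaddr = 32 = 0b0100000
  top 2 bits -> l1_idx = 1
  next 2 bits -> l2_idx = 0
  bottom 3 bits -> offset = 0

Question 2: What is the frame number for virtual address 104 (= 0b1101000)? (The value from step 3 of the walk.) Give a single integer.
Answer: 32

Derivation:
vaddr = 104: l1_idx=3, l2_idx=1
L1[3] = 1; L2[1][1] = 32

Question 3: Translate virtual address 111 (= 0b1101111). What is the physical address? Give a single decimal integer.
Answer: 263

Derivation:
vaddr = 111 = 0b1101111
Split: l1_idx=3, l2_idx=1, offset=7
L1[3] = 1
L2[1][1] = 32
paddr = 32 * 8 + 7 = 263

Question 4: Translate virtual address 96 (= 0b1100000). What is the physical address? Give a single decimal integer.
Answer: 360

Derivation:
vaddr = 96 = 0b1100000
Split: l1_idx=3, l2_idx=0, offset=0
L1[3] = 1
L2[1][0] = 45
paddr = 45 * 8 + 0 = 360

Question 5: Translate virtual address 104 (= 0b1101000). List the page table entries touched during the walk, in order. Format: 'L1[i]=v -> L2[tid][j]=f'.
Answer: L1[3]=1 -> L2[1][1]=32

Derivation:
vaddr = 104 = 0b1101000
Split: l1_idx=3, l2_idx=1, offset=0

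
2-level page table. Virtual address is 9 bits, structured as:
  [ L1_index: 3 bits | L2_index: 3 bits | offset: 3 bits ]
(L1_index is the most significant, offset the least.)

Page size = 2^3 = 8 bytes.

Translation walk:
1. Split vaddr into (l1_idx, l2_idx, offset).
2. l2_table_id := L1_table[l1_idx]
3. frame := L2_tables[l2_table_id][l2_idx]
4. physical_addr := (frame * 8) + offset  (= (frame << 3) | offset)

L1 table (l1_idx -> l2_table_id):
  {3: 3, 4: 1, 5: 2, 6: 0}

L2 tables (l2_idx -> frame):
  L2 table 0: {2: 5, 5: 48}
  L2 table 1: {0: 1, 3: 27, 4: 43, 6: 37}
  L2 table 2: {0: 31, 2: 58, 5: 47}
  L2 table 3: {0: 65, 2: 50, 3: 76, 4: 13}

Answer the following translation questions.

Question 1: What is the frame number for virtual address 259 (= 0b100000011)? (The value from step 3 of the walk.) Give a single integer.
vaddr = 259: l1_idx=4, l2_idx=0
L1[4] = 1; L2[1][0] = 1

Answer: 1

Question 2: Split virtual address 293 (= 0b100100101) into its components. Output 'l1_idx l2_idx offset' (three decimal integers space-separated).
Answer: 4 4 5

Derivation:
vaddr = 293 = 0b100100101
  top 3 bits -> l1_idx = 4
  next 3 bits -> l2_idx = 4
  bottom 3 bits -> offset = 5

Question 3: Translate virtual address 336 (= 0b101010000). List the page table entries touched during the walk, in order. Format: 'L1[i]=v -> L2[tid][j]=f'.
Answer: L1[5]=2 -> L2[2][2]=58

Derivation:
vaddr = 336 = 0b101010000
Split: l1_idx=5, l2_idx=2, offset=0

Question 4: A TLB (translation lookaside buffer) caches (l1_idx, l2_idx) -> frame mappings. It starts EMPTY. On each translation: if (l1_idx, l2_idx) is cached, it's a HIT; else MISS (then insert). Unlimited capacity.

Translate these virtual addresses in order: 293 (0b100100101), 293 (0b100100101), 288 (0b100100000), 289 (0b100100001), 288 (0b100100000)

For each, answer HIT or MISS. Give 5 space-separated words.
Answer: MISS HIT HIT HIT HIT

Derivation:
vaddr=293: (4,4) not in TLB -> MISS, insert
vaddr=293: (4,4) in TLB -> HIT
vaddr=288: (4,4) in TLB -> HIT
vaddr=289: (4,4) in TLB -> HIT
vaddr=288: (4,4) in TLB -> HIT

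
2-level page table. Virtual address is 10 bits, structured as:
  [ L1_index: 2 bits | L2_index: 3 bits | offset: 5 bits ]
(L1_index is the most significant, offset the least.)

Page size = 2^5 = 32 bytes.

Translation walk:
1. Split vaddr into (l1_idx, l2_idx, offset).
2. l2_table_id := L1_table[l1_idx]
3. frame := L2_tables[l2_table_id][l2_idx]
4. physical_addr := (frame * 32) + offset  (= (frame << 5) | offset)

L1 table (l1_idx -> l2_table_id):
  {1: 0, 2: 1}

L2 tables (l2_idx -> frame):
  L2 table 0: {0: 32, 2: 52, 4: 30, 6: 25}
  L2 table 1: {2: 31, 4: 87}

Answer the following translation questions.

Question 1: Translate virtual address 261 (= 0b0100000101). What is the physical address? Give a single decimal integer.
Answer: 1029

Derivation:
vaddr = 261 = 0b0100000101
Split: l1_idx=1, l2_idx=0, offset=5
L1[1] = 0
L2[0][0] = 32
paddr = 32 * 32 + 5 = 1029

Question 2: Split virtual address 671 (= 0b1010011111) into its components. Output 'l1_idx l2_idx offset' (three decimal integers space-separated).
Answer: 2 4 31

Derivation:
vaddr = 671 = 0b1010011111
  top 2 bits -> l1_idx = 2
  next 3 bits -> l2_idx = 4
  bottom 5 bits -> offset = 31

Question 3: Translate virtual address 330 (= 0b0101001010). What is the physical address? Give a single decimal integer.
vaddr = 330 = 0b0101001010
Split: l1_idx=1, l2_idx=2, offset=10
L1[1] = 0
L2[0][2] = 52
paddr = 52 * 32 + 10 = 1674

Answer: 1674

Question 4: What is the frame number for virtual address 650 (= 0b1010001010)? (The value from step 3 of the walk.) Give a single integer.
vaddr = 650: l1_idx=2, l2_idx=4
L1[2] = 1; L2[1][4] = 87

Answer: 87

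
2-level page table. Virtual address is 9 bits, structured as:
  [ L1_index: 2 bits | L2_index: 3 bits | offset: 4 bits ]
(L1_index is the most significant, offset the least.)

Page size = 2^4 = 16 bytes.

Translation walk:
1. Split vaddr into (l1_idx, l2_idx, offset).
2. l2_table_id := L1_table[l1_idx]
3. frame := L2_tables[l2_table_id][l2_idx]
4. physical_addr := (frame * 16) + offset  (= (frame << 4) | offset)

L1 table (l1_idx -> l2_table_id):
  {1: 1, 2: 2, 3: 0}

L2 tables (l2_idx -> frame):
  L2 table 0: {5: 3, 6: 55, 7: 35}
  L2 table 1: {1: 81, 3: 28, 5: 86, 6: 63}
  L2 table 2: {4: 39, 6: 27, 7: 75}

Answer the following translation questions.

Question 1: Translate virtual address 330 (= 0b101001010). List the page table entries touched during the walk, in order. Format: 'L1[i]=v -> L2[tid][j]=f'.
vaddr = 330 = 0b101001010
Split: l1_idx=2, l2_idx=4, offset=10

Answer: L1[2]=2 -> L2[2][4]=39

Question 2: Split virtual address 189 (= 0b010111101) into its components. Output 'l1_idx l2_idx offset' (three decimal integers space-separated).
Answer: 1 3 13

Derivation:
vaddr = 189 = 0b010111101
  top 2 bits -> l1_idx = 1
  next 3 bits -> l2_idx = 3
  bottom 4 bits -> offset = 13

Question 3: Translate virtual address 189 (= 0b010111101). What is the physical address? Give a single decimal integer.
Answer: 461

Derivation:
vaddr = 189 = 0b010111101
Split: l1_idx=1, l2_idx=3, offset=13
L1[1] = 1
L2[1][3] = 28
paddr = 28 * 16 + 13 = 461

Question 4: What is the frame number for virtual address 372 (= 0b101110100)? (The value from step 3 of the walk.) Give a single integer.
Answer: 75

Derivation:
vaddr = 372: l1_idx=2, l2_idx=7
L1[2] = 2; L2[2][7] = 75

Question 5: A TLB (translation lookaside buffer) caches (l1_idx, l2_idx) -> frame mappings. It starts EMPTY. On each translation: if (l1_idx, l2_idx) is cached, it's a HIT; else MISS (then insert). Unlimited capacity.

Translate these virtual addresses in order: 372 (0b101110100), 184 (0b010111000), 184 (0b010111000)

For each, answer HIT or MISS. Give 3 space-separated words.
vaddr=372: (2,7) not in TLB -> MISS, insert
vaddr=184: (1,3) not in TLB -> MISS, insert
vaddr=184: (1,3) in TLB -> HIT

Answer: MISS MISS HIT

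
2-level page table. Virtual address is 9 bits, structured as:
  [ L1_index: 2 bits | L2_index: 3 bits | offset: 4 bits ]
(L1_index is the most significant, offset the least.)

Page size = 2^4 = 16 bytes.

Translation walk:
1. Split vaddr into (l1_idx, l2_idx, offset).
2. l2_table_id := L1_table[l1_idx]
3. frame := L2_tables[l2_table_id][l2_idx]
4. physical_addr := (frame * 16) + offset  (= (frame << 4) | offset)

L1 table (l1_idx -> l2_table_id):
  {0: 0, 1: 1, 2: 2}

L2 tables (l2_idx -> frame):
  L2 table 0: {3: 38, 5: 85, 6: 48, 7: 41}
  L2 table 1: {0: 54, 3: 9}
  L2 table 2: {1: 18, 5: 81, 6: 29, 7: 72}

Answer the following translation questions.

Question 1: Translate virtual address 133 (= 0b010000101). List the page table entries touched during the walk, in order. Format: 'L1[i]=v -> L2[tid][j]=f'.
Answer: L1[1]=1 -> L2[1][0]=54

Derivation:
vaddr = 133 = 0b010000101
Split: l1_idx=1, l2_idx=0, offset=5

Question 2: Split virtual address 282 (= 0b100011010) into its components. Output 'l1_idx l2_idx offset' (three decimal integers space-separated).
Answer: 2 1 10

Derivation:
vaddr = 282 = 0b100011010
  top 2 bits -> l1_idx = 2
  next 3 bits -> l2_idx = 1
  bottom 4 bits -> offset = 10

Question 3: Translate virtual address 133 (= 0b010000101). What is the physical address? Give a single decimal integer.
Answer: 869

Derivation:
vaddr = 133 = 0b010000101
Split: l1_idx=1, l2_idx=0, offset=5
L1[1] = 1
L2[1][0] = 54
paddr = 54 * 16 + 5 = 869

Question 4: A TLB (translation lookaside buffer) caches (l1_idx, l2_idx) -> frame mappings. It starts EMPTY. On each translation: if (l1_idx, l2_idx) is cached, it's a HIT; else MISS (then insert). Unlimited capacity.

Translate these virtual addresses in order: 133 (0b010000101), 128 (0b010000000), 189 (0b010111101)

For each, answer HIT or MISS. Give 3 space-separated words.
vaddr=133: (1,0) not in TLB -> MISS, insert
vaddr=128: (1,0) in TLB -> HIT
vaddr=189: (1,3) not in TLB -> MISS, insert

Answer: MISS HIT MISS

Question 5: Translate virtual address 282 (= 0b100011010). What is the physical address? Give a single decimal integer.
Answer: 298

Derivation:
vaddr = 282 = 0b100011010
Split: l1_idx=2, l2_idx=1, offset=10
L1[2] = 2
L2[2][1] = 18
paddr = 18 * 16 + 10 = 298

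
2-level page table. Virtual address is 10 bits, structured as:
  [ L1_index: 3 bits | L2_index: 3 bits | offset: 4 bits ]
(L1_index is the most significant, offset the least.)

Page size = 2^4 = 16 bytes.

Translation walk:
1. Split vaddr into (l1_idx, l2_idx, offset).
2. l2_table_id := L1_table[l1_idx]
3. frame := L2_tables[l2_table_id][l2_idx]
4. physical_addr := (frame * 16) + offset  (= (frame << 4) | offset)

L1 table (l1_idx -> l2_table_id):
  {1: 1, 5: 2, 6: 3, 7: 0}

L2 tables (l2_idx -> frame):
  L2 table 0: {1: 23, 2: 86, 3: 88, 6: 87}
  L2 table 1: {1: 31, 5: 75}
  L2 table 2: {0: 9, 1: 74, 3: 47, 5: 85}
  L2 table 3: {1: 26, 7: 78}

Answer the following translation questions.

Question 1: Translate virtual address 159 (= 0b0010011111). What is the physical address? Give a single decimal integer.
vaddr = 159 = 0b0010011111
Split: l1_idx=1, l2_idx=1, offset=15
L1[1] = 1
L2[1][1] = 31
paddr = 31 * 16 + 15 = 511

Answer: 511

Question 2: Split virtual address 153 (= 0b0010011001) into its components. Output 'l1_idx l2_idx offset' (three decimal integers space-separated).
Answer: 1 1 9

Derivation:
vaddr = 153 = 0b0010011001
  top 3 bits -> l1_idx = 1
  next 3 bits -> l2_idx = 1
  bottom 4 bits -> offset = 9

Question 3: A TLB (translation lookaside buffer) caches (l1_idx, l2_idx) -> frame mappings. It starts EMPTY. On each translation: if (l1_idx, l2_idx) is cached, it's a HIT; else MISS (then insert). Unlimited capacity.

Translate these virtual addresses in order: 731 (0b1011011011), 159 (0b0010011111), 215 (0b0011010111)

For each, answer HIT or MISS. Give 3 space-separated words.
Answer: MISS MISS MISS

Derivation:
vaddr=731: (5,5) not in TLB -> MISS, insert
vaddr=159: (1,1) not in TLB -> MISS, insert
vaddr=215: (1,5) not in TLB -> MISS, insert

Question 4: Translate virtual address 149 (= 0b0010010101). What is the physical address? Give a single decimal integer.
Answer: 501

Derivation:
vaddr = 149 = 0b0010010101
Split: l1_idx=1, l2_idx=1, offset=5
L1[1] = 1
L2[1][1] = 31
paddr = 31 * 16 + 5 = 501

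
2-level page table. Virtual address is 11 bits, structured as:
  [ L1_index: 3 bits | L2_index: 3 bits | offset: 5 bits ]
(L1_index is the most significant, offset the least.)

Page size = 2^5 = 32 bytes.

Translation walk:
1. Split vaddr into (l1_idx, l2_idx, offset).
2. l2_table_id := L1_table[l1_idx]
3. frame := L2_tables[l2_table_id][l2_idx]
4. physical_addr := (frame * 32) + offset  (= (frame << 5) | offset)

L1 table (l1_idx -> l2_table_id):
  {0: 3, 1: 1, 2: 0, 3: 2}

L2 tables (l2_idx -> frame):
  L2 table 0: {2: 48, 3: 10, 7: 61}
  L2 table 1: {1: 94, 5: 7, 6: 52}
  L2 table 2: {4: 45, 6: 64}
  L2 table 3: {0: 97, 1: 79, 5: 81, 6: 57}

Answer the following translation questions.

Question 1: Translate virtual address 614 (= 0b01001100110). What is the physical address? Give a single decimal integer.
Answer: 326

Derivation:
vaddr = 614 = 0b01001100110
Split: l1_idx=2, l2_idx=3, offset=6
L1[2] = 0
L2[0][3] = 10
paddr = 10 * 32 + 6 = 326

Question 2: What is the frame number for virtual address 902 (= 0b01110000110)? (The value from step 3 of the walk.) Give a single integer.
vaddr = 902: l1_idx=3, l2_idx=4
L1[3] = 2; L2[2][4] = 45

Answer: 45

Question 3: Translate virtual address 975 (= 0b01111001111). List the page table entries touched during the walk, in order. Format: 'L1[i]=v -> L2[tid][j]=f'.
Answer: L1[3]=2 -> L2[2][6]=64

Derivation:
vaddr = 975 = 0b01111001111
Split: l1_idx=3, l2_idx=6, offset=15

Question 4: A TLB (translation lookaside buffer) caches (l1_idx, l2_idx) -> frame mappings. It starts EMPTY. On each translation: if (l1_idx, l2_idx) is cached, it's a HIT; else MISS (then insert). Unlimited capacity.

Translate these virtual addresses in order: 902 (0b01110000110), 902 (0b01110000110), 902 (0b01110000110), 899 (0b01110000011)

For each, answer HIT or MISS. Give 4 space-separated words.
vaddr=902: (3,4) not in TLB -> MISS, insert
vaddr=902: (3,4) in TLB -> HIT
vaddr=902: (3,4) in TLB -> HIT
vaddr=899: (3,4) in TLB -> HIT

Answer: MISS HIT HIT HIT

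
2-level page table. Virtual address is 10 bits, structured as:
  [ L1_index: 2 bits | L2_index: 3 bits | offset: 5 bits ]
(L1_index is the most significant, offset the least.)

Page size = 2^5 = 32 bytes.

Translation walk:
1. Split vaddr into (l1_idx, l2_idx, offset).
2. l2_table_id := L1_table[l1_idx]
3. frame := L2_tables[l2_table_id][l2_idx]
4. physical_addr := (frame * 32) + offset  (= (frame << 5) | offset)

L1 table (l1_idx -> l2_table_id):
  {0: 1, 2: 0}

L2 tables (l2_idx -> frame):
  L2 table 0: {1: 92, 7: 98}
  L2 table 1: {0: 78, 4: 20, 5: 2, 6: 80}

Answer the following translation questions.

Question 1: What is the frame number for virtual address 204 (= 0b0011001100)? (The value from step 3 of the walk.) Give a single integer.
vaddr = 204: l1_idx=0, l2_idx=6
L1[0] = 1; L2[1][6] = 80

Answer: 80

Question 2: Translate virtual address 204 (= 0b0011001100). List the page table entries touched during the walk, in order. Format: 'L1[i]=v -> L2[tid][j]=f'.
Answer: L1[0]=1 -> L2[1][6]=80

Derivation:
vaddr = 204 = 0b0011001100
Split: l1_idx=0, l2_idx=6, offset=12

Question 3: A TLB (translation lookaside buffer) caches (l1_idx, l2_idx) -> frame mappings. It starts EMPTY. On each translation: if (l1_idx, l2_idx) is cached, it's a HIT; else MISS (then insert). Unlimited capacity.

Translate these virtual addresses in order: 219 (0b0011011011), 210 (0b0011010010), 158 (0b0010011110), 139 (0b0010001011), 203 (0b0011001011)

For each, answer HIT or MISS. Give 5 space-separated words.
vaddr=219: (0,6) not in TLB -> MISS, insert
vaddr=210: (0,6) in TLB -> HIT
vaddr=158: (0,4) not in TLB -> MISS, insert
vaddr=139: (0,4) in TLB -> HIT
vaddr=203: (0,6) in TLB -> HIT

Answer: MISS HIT MISS HIT HIT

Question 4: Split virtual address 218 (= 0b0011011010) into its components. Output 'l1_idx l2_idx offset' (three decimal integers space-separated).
Answer: 0 6 26

Derivation:
vaddr = 218 = 0b0011011010
  top 2 bits -> l1_idx = 0
  next 3 bits -> l2_idx = 6
  bottom 5 bits -> offset = 26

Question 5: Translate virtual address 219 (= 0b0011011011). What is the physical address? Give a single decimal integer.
vaddr = 219 = 0b0011011011
Split: l1_idx=0, l2_idx=6, offset=27
L1[0] = 1
L2[1][6] = 80
paddr = 80 * 32 + 27 = 2587

Answer: 2587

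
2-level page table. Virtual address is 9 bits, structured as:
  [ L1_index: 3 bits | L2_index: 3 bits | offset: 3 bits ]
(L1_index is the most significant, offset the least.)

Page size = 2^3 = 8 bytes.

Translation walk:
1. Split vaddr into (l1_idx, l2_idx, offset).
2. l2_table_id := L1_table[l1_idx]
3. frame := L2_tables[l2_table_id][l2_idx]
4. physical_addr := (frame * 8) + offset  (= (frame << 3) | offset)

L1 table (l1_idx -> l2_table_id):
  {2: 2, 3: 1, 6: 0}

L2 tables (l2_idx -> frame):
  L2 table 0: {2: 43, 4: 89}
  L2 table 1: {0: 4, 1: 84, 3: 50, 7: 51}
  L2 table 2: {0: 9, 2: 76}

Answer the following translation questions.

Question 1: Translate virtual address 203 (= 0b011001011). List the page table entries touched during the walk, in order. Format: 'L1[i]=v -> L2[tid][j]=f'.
vaddr = 203 = 0b011001011
Split: l1_idx=3, l2_idx=1, offset=3

Answer: L1[3]=1 -> L2[1][1]=84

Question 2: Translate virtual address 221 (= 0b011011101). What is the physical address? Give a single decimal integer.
Answer: 405

Derivation:
vaddr = 221 = 0b011011101
Split: l1_idx=3, l2_idx=3, offset=5
L1[3] = 1
L2[1][3] = 50
paddr = 50 * 8 + 5 = 405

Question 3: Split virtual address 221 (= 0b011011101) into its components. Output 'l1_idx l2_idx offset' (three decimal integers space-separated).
vaddr = 221 = 0b011011101
  top 3 bits -> l1_idx = 3
  next 3 bits -> l2_idx = 3
  bottom 3 bits -> offset = 5

Answer: 3 3 5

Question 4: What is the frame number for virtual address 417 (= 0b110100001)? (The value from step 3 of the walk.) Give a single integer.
vaddr = 417: l1_idx=6, l2_idx=4
L1[6] = 0; L2[0][4] = 89

Answer: 89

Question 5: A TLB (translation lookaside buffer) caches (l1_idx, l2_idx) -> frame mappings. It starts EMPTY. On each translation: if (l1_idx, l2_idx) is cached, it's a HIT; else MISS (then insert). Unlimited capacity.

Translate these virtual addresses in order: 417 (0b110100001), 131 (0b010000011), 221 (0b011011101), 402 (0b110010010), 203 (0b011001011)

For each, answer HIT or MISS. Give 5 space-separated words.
Answer: MISS MISS MISS MISS MISS

Derivation:
vaddr=417: (6,4) not in TLB -> MISS, insert
vaddr=131: (2,0) not in TLB -> MISS, insert
vaddr=221: (3,3) not in TLB -> MISS, insert
vaddr=402: (6,2) not in TLB -> MISS, insert
vaddr=203: (3,1) not in TLB -> MISS, insert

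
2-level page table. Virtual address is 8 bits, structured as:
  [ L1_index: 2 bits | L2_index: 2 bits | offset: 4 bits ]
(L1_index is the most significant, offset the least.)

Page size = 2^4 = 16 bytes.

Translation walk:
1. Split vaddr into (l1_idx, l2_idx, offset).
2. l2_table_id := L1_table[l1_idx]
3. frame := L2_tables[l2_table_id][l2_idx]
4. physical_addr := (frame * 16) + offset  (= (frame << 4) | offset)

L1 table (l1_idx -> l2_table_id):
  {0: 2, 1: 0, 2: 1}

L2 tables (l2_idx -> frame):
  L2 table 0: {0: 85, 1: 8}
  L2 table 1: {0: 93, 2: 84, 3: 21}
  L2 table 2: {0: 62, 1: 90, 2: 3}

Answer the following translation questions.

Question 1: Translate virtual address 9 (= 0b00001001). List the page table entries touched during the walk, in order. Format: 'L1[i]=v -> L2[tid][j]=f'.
Answer: L1[0]=2 -> L2[2][0]=62

Derivation:
vaddr = 9 = 0b00001001
Split: l1_idx=0, l2_idx=0, offset=9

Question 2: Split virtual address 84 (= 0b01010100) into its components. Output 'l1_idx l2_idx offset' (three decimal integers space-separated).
vaddr = 84 = 0b01010100
  top 2 bits -> l1_idx = 1
  next 2 bits -> l2_idx = 1
  bottom 4 bits -> offset = 4

Answer: 1 1 4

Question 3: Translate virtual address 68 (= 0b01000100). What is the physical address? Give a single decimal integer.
Answer: 1364

Derivation:
vaddr = 68 = 0b01000100
Split: l1_idx=1, l2_idx=0, offset=4
L1[1] = 0
L2[0][0] = 85
paddr = 85 * 16 + 4 = 1364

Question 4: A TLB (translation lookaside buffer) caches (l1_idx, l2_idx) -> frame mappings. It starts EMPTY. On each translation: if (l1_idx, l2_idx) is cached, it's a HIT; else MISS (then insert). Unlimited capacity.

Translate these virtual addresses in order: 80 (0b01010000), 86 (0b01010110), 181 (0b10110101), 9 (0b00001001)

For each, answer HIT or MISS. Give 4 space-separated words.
Answer: MISS HIT MISS MISS

Derivation:
vaddr=80: (1,1) not in TLB -> MISS, insert
vaddr=86: (1,1) in TLB -> HIT
vaddr=181: (2,3) not in TLB -> MISS, insert
vaddr=9: (0,0) not in TLB -> MISS, insert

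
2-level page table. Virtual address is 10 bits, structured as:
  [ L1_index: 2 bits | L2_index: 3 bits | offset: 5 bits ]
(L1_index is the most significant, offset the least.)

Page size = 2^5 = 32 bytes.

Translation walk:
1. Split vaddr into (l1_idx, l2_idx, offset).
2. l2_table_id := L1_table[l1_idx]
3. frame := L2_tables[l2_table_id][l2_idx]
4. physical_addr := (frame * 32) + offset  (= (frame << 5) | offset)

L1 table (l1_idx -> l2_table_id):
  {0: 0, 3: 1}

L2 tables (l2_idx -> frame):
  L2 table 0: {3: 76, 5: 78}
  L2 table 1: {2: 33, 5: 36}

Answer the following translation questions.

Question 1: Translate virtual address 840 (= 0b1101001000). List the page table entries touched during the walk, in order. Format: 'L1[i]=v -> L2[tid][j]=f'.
vaddr = 840 = 0b1101001000
Split: l1_idx=3, l2_idx=2, offset=8

Answer: L1[3]=1 -> L2[1][2]=33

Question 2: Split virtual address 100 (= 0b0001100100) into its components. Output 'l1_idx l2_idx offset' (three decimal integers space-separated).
Answer: 0 3 4

Derivation:
vaddr = 100 = 0b0001100100
  top 2 bits -> l1_idx = 0
  next 3 bits -> l2_idx = 3
  bottom 5 bits -> offset = 4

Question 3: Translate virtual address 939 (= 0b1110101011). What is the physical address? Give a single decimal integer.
vaddr = 939 = 0b1110101011
Split: l1_idx=3, l2_idx=5, offset=11
L1[3] = 1
L2[1][5] = 36
paddr = 36 * 32 + 11 = 1163

Answer: 1163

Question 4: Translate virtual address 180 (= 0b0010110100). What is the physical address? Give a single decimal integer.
Answer: 2516

Derivation:
vaddr = 180 = 0b0010110100
Split: l1_idx=0, l2_idx=5, offset=20
L1[0] = 0
L2[0][5] = 78
paddr = 78 * 32 + 20 = 2516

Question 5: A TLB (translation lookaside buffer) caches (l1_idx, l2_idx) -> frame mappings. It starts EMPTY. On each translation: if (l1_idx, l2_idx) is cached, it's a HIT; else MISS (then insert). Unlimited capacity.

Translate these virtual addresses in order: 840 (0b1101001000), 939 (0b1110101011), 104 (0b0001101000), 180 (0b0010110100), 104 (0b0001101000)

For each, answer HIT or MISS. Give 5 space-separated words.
vaddr=840: (3,2) not in TLB -> MISS, insert
vaddr=939: (3,5) not in TLB -> MISS, insert
vaddr=104: (0,3) not in TLB -> MISS, insert
vaddr=180: (0,5) not in TLB -> MISS, insert
vaddr=104: (0,3) in TLB -> HIT

Answer: MISS MISS MISS MISS HIT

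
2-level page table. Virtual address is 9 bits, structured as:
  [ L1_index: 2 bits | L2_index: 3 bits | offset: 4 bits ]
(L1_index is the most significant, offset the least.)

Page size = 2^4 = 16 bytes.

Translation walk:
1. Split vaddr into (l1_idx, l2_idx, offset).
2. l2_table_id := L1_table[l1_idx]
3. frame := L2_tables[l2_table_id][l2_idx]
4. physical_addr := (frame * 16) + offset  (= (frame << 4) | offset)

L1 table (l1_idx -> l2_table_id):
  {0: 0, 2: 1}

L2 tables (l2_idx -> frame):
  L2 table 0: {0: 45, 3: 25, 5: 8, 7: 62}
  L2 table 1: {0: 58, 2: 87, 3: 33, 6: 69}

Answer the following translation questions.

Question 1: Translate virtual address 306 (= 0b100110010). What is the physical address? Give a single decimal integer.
Answer: 530

Derivation:
vaddr = 306 = 0b100110010
Split: l1_idx=2, l2_idx=3, offset=2
L1[2] = 1
L2[1][3] = 33
paddr = 33 * 16 + 2 = 530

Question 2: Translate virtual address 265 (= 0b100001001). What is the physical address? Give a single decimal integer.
Answer: 937

Derivation:
vaddr = 265 = 0b100001001
Split: l1_idx=2, l2_idx=0, offset=9
L1[2] = 1
L2[1][0] = 58
paddr = 58 * 16 + 9 = 937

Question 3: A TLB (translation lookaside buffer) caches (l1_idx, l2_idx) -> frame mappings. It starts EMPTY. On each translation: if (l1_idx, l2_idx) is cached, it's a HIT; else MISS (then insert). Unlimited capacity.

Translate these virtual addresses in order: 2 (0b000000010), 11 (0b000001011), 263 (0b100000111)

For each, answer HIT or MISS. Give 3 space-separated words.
Answer: MISS HIT MISS

Derivation:
vaddr=2: (0,0) not in TLB -> MISS, insert
vaddr=11: (0,0) in TLB -> HIT
vaddr=263: (2,0) not in TLB -> MISS, insert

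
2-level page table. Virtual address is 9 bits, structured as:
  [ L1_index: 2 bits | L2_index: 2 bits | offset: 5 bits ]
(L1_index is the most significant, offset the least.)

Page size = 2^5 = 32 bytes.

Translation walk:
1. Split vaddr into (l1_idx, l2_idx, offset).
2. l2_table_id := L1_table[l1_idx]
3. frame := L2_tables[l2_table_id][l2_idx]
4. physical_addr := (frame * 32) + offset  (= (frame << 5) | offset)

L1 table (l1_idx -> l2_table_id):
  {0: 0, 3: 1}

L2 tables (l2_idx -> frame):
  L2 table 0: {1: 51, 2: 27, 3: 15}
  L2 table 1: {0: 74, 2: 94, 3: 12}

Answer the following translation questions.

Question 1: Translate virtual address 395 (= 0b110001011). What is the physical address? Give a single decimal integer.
Answer: 2379

Derivation:
vaddr = 395 = 0b110001011
Split: l1_idx=3, l2_idx=0, offset=11
L1[3] = 1
L2[1][0] = 74
paddr = 74 * 32 + 11 = 2379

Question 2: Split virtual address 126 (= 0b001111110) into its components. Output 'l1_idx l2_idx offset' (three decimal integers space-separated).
vaddr = 126 = 0b001111110
  top 2 bits -> l1_idx = 0
  next 2 bits -> l2_idx = 3
  bottom 5 bits -> offset = 30

Answer: 0 3 30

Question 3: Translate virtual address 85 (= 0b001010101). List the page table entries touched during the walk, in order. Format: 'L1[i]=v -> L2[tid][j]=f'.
Answer: L1[0]=0 -> L2[0][2]=27

Derivation:
vaddr = 85 = 0b001010101
Split: l1_idx=0, l2_idx=2, offset=21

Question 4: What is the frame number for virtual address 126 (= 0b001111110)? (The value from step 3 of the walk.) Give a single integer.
Answer: 15

Derivation:
vaddr = 126: l1_idx=0, l2_idx=3
L1[0] = 0; L2[0][3] = 15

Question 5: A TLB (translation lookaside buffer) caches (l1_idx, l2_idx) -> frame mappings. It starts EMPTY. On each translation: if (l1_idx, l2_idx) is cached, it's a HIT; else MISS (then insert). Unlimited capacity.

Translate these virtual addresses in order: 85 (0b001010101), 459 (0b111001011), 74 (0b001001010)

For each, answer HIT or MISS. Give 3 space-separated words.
vaddr=85: (0,2) not in TLB -> MISS, insert
vaddr=459: (3,2) not in TLB -> MISS, insert
vaddr=74: (0,2) in TLB -> HIT

Answer: MISS MISS HIT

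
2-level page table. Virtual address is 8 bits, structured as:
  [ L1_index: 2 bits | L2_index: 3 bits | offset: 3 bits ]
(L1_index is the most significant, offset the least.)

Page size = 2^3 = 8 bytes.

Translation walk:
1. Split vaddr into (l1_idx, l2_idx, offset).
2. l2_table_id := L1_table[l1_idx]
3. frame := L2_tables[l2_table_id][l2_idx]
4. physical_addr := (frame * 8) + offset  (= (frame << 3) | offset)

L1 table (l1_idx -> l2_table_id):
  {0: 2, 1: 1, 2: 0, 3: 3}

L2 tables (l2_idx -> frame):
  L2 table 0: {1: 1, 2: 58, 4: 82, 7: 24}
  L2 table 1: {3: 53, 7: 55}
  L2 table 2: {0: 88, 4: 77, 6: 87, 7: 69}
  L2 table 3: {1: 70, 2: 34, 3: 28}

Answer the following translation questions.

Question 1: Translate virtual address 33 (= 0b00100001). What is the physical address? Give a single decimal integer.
vaddr = 33 = 0b00100001
Split: l1_idx=0, l2_idx=4, offset=1
L1[0] = 2
L2[2][4] = 77
paddr = 77 * 8 + 1 = 617

Answer: 617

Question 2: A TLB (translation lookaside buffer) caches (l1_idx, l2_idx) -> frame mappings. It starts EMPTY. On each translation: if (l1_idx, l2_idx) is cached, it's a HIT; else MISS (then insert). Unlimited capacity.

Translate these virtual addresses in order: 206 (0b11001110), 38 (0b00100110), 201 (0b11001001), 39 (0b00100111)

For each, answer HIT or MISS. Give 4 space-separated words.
Answer: MISS MISS HIT HIT

Derivation:
vaddr=206: (3,1) not in TLB -> MISS, insert
vaddr=38: (0,4) not in TLB -> MISS, insert
vaddr=201: (3,1) in TLB -> HIT
vaddr=39: (0,4) in TLB -> HIT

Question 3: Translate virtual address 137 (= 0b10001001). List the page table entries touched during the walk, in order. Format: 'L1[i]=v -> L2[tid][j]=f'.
Answer: L1[2]=0 -> L2[0][1]=1

Derivation:
vaddr = 137 = 0b10001001
Split: l1_idx=2, l2_idx=1, offset=1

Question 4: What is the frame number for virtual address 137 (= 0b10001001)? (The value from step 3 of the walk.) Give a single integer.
vaddr = 137: l1_idx=2, l2_idx=1
L1[2] = 0; L2[0][1] = 1

Answer: 1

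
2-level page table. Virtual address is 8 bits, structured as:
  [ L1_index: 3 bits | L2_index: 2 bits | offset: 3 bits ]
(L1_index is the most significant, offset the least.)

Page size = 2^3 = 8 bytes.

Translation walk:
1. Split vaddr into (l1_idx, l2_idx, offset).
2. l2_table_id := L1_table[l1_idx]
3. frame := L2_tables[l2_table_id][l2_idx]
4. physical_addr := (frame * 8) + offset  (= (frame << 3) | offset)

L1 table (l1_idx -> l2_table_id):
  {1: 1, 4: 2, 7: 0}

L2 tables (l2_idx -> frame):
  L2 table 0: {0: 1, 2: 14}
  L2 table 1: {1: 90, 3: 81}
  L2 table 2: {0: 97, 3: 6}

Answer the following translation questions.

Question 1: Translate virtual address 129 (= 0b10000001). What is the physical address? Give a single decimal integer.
vaddr = 129 = 0b10000001
Split: l1_idx=4, l2_idx=0, offset=1
L1[4] = 2
L2[2][0] = 97
paddr = 97 * 8 + 1 = 777

Answer: 777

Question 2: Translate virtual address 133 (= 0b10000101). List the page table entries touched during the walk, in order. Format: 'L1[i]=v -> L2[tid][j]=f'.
Answer: L1[4]=2 -> L2[2][0]=97

Derivation:
vaddr = 133 = 0b10000101
Split: l1_idx=4, l2_idx=0, offset=5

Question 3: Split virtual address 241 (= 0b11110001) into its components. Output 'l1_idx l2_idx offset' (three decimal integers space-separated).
Answer: 7 2 1

Derivation:
vaddr = 241 = 0b11110001
  top 3 bits -> l1_idx = 7
  next 2 bits -> l2_idx = 2
  bottom 3 bits -> offset = 1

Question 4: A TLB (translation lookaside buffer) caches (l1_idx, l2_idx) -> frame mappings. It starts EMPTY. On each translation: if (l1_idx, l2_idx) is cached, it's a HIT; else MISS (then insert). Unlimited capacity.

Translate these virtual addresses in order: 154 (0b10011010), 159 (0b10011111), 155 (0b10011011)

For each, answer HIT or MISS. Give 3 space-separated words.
vaddr=154: (4,3) not in TLB -> MISS, insert
vaddr=159: (4,3) in TLB -> HIT
vaddr=155: (4,3) in TLB -> HIT

Answer: MISS HIT HIT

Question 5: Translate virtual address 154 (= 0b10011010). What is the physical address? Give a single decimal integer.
Answer: 50

Derivation:
vaddr = 154 = 0b10011010
Split: l1_idx=4, l2_idx=3, offset=2
L1[4] = 2
L2[2][3] = 6
paddr = 6 * 8 + 2 = 50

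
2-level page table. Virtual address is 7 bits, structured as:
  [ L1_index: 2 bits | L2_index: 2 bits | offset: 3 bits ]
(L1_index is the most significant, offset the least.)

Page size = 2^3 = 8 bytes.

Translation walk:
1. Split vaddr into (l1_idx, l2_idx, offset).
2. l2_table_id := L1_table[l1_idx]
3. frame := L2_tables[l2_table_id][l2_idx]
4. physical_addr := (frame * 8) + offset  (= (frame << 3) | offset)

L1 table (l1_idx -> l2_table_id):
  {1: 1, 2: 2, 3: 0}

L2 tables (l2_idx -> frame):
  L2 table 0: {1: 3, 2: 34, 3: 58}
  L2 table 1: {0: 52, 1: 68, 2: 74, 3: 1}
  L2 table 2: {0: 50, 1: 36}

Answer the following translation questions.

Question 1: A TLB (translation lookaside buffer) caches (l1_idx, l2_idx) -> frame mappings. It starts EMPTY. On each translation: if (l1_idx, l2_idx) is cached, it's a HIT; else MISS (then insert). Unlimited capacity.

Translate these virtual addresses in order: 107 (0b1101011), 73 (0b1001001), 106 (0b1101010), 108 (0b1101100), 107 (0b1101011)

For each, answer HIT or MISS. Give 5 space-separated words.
Answer: MISS MISS HIT HIT HIT

Derivation:
vaddr=107: (3,1) not in TLB -> MISS, insert
vaddr=73: (2,1) not in TLB -> MISS, insert
vaddr=106: (3,1) in TLB -> HIT
vaddr=108: (3,1) in TLB -> HIT
vaddr=107: (3,1) in TLB -> HIT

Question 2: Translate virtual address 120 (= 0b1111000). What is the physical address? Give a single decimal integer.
Answer: 464

Derivation:
vaddr = 120 = 0b1111000
Split: l1_idx=3, l2_idx=3, offset=0
L1[3] = 0
L2[0][3] = 58
paddr = 58 * 8 + 0 = 464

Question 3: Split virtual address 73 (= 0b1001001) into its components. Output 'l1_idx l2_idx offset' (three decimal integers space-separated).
vaddr = 73 = 0b1001001
  top 2 bits -> l1_idx = 2
  next 2 bits -> l2_idx = 1
  bottom 3 bits -> offset = 1

Answer: 2 1 1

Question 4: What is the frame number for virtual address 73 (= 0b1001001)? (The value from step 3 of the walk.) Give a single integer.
vaddr = 73: l1_idx=2, l2_idx=1
L1[2] = 2; L2[2][1] = 36

Answer: 36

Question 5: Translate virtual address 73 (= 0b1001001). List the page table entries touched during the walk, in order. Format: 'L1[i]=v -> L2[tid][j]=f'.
Answer: L1[2]=2 -> L2[2][1]=36

Derivation:
vaddr = 73 = 0b1001001
Split: l1_idx=2, l2_idx=1, offset=1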